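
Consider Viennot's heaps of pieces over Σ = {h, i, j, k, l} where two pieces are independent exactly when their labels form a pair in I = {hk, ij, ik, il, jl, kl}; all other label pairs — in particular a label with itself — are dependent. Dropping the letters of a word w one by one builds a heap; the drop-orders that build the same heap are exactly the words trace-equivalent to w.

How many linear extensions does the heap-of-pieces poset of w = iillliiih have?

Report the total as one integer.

56

0(i) covers ∅
1(i) covers 0:i
2(l) covers ∅
3(l) covers 2:l
4(l) covers 3:l
5(i) covers 1:i
6(i) covers 5:i
7(i) covers 6:i
8(h) covers 4:l, 7:i
floor of heap: 0:i, 2:l
completions by unplaced set U, small U first (add the entries for U minus each lowest piece of U):
  |U|=1: {8}:1
  |U|=2: {4,8}:1  {7,8}:1
  |U|=3: {3,4,8}:1  {4,7,8}:2  {6,7,8}:1
  |U|=4: {2,3,4,8}:1  {3,4,7,8}:3  {4,6,7,8}:3  {5,6,7,8}:1
  |U|=5: {1,5,6,7,8}:1  {2,3,4,7,8}:4  {3,4,6,7,8}:6  {4,5,6,7,8}:4
  |U|=6: {0,1,5,6,7,8}:1  {1,4,5,6,7,8}:5  {2,3,4,6,7,8}:10  {3,4,5,6,7,8}:10
  |U|=7: {0,1,4,5,6,7,8}:6  {1,3,4,5,6,7,8}:15  {2,3,4,5,6,7,8}:20
  start at 0(i): 35
  start at 2(l): 21
sum over floor = 56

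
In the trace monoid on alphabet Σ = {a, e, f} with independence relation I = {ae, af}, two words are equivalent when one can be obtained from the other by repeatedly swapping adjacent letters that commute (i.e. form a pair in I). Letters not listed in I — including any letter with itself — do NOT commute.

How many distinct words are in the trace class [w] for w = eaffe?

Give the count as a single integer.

5

piece 0:e — minimal
piece 1:a — minimal
piece 2:f rests on {0:e}
piece 3:f rests on {2:f}
piece 4:e rests on {3:f}
minimal pieces: {0:e, 1:a}
ways to finish when only these pieces remain (= sum over removing one remaining piece with nothing left below it):
  1 left: {1}→1  {4}→1
  2 left: {1,4}→2  {3,4}→1
  3 left: {1,3,4}→3  {2,3,4}→1
  placing 0:e first → 4 extensions
  placing 1:a first → 1 extensions
total linear extensions = 5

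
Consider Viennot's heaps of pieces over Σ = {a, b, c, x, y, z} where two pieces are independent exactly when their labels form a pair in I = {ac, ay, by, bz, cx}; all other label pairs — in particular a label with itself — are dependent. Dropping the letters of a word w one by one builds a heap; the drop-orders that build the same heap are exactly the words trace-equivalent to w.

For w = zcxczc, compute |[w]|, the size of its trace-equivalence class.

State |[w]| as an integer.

piece 0:z — minimal
piece 1:c rests on {0:z}
piece 2:x rests on {0:z}
piece 3:c rests on {1:c}
piece 4:z rests on {2:x, 3:c}
piece 5:c rests on {4:z}
minimal pieces: {0:z}
ways to finish when only these pieces remain (= sum over removing one remaining piece with nothing left below it):
  1 left: {5}→1
  2 left: {4,5}→1
  3 left: {2,4,5}→1  {3,4,5}→1
  4 left: {1,3,4,5}→1  {2,3,4,5}→2
  placing 0:z first → 3 extensions

3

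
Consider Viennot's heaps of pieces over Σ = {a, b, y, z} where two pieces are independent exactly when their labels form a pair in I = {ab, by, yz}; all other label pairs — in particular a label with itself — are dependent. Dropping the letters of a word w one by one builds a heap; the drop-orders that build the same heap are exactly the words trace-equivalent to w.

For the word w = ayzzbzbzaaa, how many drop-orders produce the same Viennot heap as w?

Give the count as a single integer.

7

0(a) covers ∅
1(y) covers 0:a
2(z) covers 0:a
3(z) covers 2:z
4(b) covers 3:z
5(z) covers 4:b
6(b) covers 5:z
7(z) covers 6:b
8(a) covers 1:y, 7:z
9(a) covers 8:a
10(a) covers 9:a
floor of heap: 0:a
completions by unplaced set U, small U first (add the entries for U minus each lowest piece of U):
  |U|=1: {10}:1
  |U|=2: {9,10}:1
  |U|=3: {8,9,10}:1
  |U|=4: {1,8,9,10}:1  {7,8,9,10}:1
  |U|=5: {1,7,8,9,10}:2  {6,7,8,9,10}:1
  |U|=6: {1,6,7,8,9,10}:3  {5,6,7,8,9,10}:1
  |U|=7: {1,5,6,7,8,9,10}:4  {4,5,6,7,8,9,10}:1
  |U|=8: {1,4,5,6,7,8,9,10}:5  {3,4,5,6,7,8,9,10}:1
  |U|=9: {1,3,4,5,6,7,8,9,10}:6  {2,3,4,5,6,7,8,9,10}:1
  start at 0(a): 7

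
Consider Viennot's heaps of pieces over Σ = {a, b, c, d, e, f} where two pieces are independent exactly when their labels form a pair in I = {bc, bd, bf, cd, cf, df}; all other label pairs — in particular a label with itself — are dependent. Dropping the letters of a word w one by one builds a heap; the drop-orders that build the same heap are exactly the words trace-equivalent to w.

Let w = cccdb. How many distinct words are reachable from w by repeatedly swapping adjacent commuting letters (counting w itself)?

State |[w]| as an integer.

#0=c has no predecessor
#1=c depends on [0:c]
#2=c depends on [1:c]
#3=d has no predecessor
#4=b has no predecessor
sources: [0:c, 3:d, 4:b]
N(rest) = Σ N(rest − s) over sources s of rest; N(one piece) = 1:
  size 1 → [2]=1  [3]=1  [4]=1
  size 2 → [1,2]=1  [2,3]=2  [2,4]=2  [3,4]=2
  size 3 → [0,1,2]=1  [1,2,3]=3  [1,2,4]=3  [2,3,4]=6
  first=0(c) contributes 12
  first=3(d) contributes 4
  first=4(b) contributes 4
|[w]| = 20

20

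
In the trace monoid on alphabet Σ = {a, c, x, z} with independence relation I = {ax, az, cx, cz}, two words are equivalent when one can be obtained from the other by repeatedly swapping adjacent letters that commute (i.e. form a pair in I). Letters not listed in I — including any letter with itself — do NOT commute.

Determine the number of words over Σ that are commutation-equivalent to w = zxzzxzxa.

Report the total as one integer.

#0=z has no predecessor
#1=x depends on [0:z]
#2=z depends on [1:x]
#3=z depends on [2:z]
#4=x depends on [3:z]
#5=z depends on [4:x]
#6=x depends on [5:z]
#7=a has no predecessor
sources: [0:z, 7:a]
N(rest) = Σ N(rest − s) over sources s of rest; N(one piece) = 1:
  size 1 → [6]=1  [7]=1
  size 2 → [5,6]=1  [6,7]=2
  size 3 → [4,5,6]=1  [5,6,7]=3
  size 4 → [3,4,5,6]=1  [4,5,6,7]=4
  size 5 → [2,3,4,5,6]=1  [3,4,5,6,7]=5
  size 6 → [1,2,3,4,5,6]=1  [2,3,4,5,6,7]=6
  first=0(z) contributes 7
  first=7(a) contributes 1
|[w]| = 8

8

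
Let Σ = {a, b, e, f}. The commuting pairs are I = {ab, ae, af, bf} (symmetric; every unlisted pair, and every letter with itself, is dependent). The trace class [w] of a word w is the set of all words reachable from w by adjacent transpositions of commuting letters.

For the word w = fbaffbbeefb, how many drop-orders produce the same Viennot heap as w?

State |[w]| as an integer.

440

0(f) covers ∅
1(b) covers ∅
2(a) covers ∅
3(f) covers 0:f
4(f) covers 3:f
5(b) covers 1:b
6(b) covers 5:b
7(e) covers 4:f, 6:b
8(e) covers 7:e
9(f) covers 8:e
10(b) covers 8:e
floor of heap: 0:f, 1:b, 2:a
completions by unplaced set U, small U first (add the entries for U minus each lowest piece of U):
  |U|=1: {2}:1  {9}:1  {10}:1
  |U|=2: {2,9}:2  {2,10}:2  {9,10}:2
  |U|=3: {2,9,10}:6  {8,9,10}:2
  |U|=4: {2,8,9,10}:8  {7,8,9,10}:2
  |U|=5: {2,7,8,9,10}:10  {4,7,8,9,10}:2  {6,7,8,9,10}:2
  |U|=6: {2,4,7,8,9,10}:12  {2,6,7,8,9,10}:12  {3,4,7,8,9,10}:2  {4,6,7,8,9,10}:4  {5,6,7,8,9,10}:2
  |U|=7: {0,3,4,7,8,9,10}:2  {1,5,6,7,8,9,10}:2  {2,3,4,7,8,9,10}:14  {2,4,6,7,8,9,10}:28  {2,5,6,7,8,9,10}:14  {3,4,6,7,8,9,10}:6  {4,5,6,7,8,9,10}:6
  |U|=8: {0,2,3,4,7,8,9,10}:16  {0,3,4,6,7,8,9,10}:8  {1,2,5,6,7,8,9,10}:16  {1,4,5,6,7,8,9,10}:8  {2,3,4,6,7,8,9,10}:48  {2,4,5,6,7,8,9,10}:48  {3,4,5,6,7,8,9,10}:12
  |U|=9: {0,2,3,4,6,7,8,9,10}:72  {0,3,4,5,6,7,8,9,10}:20  {1,2,4,5,6,7,8,9,10}:72  {1,3,4,5,6,7,8,9,10}:20  {2,3,4,5,6,7,8,9,10}:108
  start at 0(f): 200
  start at 1(b): 200
  start at 2(a): 40
sum over floor = 440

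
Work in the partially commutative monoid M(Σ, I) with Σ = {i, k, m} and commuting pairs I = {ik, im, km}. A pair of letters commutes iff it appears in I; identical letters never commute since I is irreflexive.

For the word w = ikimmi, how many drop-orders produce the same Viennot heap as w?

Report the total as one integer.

piece 0:i — minimal
piece 1:k — minimal
piece 2:i rests on {0:i}
piece 3:m — minimal
piece 4:m rests on {3:m}
piece 5:i rests on {2:i}
minimal pieces: {0:i, 1:k, 3:m}
ways to finish when only these pieces remain (= sum over removing one remaining piece with nothing left below it):
  1 left: {1}→1  {4}→1  {5}→1
  2 left: {1,4}→2  {1,5}→2  {2,5}→1  {3,4}→1  {4,5}→2
  3 left: {0,2,5}→1  {1,2,5}→3  {1,3,4}→3  {1,4,5}→6  {2,4,5}→3  {3,4,5}→3
  4 left: {0,1,2,5}→4  {0,2,4,5}→4  {1,2,4,5}→12  {1,3,4,5}→12  {2,3,4,5}→6
  placing 0:i first → 30 extensions
  placing 1:k first → 10 extensions
  placing 3:m first → 20 extensions
total linear extensions = 60

60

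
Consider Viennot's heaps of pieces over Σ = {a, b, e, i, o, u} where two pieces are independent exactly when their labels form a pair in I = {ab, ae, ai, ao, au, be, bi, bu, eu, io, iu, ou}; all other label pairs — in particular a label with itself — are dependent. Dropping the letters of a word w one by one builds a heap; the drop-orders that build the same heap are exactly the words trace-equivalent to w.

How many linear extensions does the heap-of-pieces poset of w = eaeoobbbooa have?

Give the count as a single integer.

55

#0=e has no predecessor
#1=a has no predecessor
#2=e depends on [0:e]
#3=o depends on [2:e]
#4=o depends on [3:o]
#5=b depends on [4:o]
#6=b depends on [5:b]
#7=b depends on [6:b]
#8=o depends on [7:b]
#9=o depends on [8:o]
#10=a depends on [1:a]
sources: [0:e, 1:a]
N(rest) = Σ N(rest − s) over sources s of rest; N(one piece) = 1:
  size 1 → [9]=1  [10]=1
  size 2 → [1,10]=1  [8,9]=1  [9,10]=2
  size 3 → [1,9,10]=3  [7,8,9]=1  [8,9,10]=3
  size 4 → [1,8,9,10]=6  [6,7,8,9]=1  [7,8,9,10]=4
  size 5 → [1,7,8,9,10]=10  [5,6,7,8,9]=1  [6,7,8,9,10]=5
  size 6 → [1,6,7,8,9,10]=15  [4,5,6,7,8,9]=1  [5,6,7,8,9,10]=6
  size 7 → [1,5,6,7,8,9,10]=21  [3,4,5,6,7,8,9]=1  [4,5,6,7,8,9,10]=7
  size 8 → [1,4,5,6,7,8,9,10]=28  [2,3,4,5,6,7,8,9]=1  [3,4,5,6,7,8,9,10]=8
  size 9 → [0,2,3,4,5,6,7,8,9]=1  [1,3,4,5,6,7,8,9,10]=36  [2,3,4,5,6,7,8,9,10]=9
  first=0(e) contributes 45
  first=1(a) contributes 10
|[w]| = 55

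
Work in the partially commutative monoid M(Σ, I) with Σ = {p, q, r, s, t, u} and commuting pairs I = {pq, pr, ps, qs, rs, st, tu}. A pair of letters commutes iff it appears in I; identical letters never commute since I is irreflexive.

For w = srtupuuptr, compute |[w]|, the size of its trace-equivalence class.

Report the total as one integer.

5

#0=s has no predecessor
#1=r has no predecessor
#2=t depends on [1:r]
#3=u depends on [0:s, 1:r]
#4=p depends on [2:t, 3:u]
#5=u depends on [4:p]
#6=u depends on [5:u]
#7=p depends on [6:u]
#8=t depends on [7:p]
#9=r depends on [8:t]
sources: [0:s, 1:r]
N(rest) = Σ N(rest − s) over sources s of rest; N(one piece) = 1:
  size 1 → [9]=1
  size 2 → [8,9]=1
  size 3 → [7,8,9]=1
  size 4 → [6,7,8,9]=1
  size 5 → [5,6,7,8,9]=1
  size 6 → [4,5,6,7,8,9]=1
  size 7 → [2,4,5,6,7,8,9]=1  [3,4,5,6,7,8,9]=1
  size 8 → [0,3,4,5,6,7,8,9]=1  [2,3,4,5,6,7,8,9]=2
  first=0(s) contributes 2
  first=1(r) contributes 3
|[w]| = 5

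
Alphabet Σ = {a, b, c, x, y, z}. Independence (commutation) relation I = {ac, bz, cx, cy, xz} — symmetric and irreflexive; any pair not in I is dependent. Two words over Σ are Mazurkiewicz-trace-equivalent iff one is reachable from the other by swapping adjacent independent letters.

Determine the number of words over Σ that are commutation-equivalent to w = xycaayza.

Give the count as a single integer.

#0=x has no predecessor
#1=y depends on [0:x]
#2=c has no predecessor
#3=a depends on [1:y]
#4=a depends on [3:a]
#5=y depends on [4:a]
#6=z depends on [2:c, 5:y]
#7=a depends on [6:z]
sources: [0:x, 2:c]
N(rest) = Σ N(rest − s) over sources s of rest; N(one piece) = 1:
  size 1 → [7]=1
  size 2 → [6,7]=1
  size 3 → [2,6,7]=1  [5,6,7]=1
  size 4 → [2,5,6,7]=2  [4,5,6,7]=1
  size 5 → [2,4,5,6,7]=3  [3,4,5,6,7]=1
  size 6 → [1,3,4,5,6,7]=1  [2,3,4,5,6,7]=4
  first=0(x) contributes 5
  first=2(c) contributes 1
|[w]| = 6

6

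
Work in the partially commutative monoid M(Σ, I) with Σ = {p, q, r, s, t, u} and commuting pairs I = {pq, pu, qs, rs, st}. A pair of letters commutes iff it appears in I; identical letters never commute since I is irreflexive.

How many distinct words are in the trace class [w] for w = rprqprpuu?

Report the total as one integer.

6

piece 0:r — minimal
piece 1:p rests on {0:r}
piece 2:r rests on {1:p}
piece 3:q rests on {2:r}
piece 4:p rests on {2:r}
piece 5:r rests on {3:q, 4:p}
piece 6:p rests on {5:r}
piece 7:u rests on {5:r}
piece 8:u rests on {7:u}
minimal pieces: {0:r}
ways to finish when only these pieces remain (= sum over removing one remaining piece with nothing left below it):
  1 left: {6}→1  {8}→1
  2 left: {6,8}→2  {7,8}→1
  3 left: {6,7,8}→3
  4 left: {5,6,7,8}→3
  5 left: {3,5,6,7,8}→3  {4,5,6,7,8}→3
  6 left: {3,4,5,6,7,8}→6
  7 left: {2,3,4,5,6,7,8}→6
  placing 0:r first → 6 extensions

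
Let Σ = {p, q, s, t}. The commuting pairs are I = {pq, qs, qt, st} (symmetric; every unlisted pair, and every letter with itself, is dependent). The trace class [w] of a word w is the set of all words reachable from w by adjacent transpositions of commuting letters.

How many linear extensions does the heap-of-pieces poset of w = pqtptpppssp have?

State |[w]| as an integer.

piece 0:p — minimal
piece 1:q — minimal
piece 2:t rests on {0:p}
piece 3:p rests on {2:t}
piece 4:t rests on {3:p}
piece 5:p rests on {4:t}
piece 6:p rests on {5:p}
piece 7:p rests on {6:p}
piece 8:s rests on {7:p}
piece 9:s rests on {8:s}
piece 10:p rests on {9:s}
minimal pieces: {0:p, 1:q}
ways to finish when only these pieces remain (= sum over removing one remaining piece with nothing left below it):
  1 left: {1}→1  {10}→1
  2 left: {1,10}→2  {9,10}→1
  3 left: {1,9,10}→3  {8,9,10}→1
  4 left: {1,8,9,10}→4  {7,8,9,10}→1
  5 left: {1,7,8,9,10}→5  {6,7,8,9,10}→1
  6 left: {1,6,7,8,9,10}→6  {5,6,7,8,9,10}→1
  7 left: {1,5,6,7,8,9,10}→7  {4,5,6,7,8,9,10}→1
  8 left: {1,4,5,6,7,8,9,10}→8  {3,4,5,6,7,8,9,10}→1
  9 left: {1,3,4,5,6,7,8,9,10}→9  {2,3,4,5,6,7,8,9,10}→1
  placing 0:p first → 10 extensions
  placing 1:q first → 1 extensions
total linear extensions = 11

11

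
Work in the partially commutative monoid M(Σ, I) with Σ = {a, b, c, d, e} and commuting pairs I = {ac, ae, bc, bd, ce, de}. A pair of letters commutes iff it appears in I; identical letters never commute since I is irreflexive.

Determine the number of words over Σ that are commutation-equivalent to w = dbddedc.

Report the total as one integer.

piece 0:d — minimal
piece 1:b — minimal
piece 2:d rests on {0:d}
piece 3:d rests on {2:d}
piece 4:e rests on {1:b}
piece 5:d rests on {3:d}
piece 6:c rests on {5:d}
minimal pieces: {0:d, 1:b}
ways to finish when only these pieces remain (= sum over removing one remaining piece with nothing left below it):
  1 left: {4}→1  {6}→1
  2 left: {1,4}→1  {4,6}→2  {5,6}→1
  3 left: {1,4,6}→3  {3,5,6}→1  {4,5,6}→3
  4 left: {1,4,5,6}→6  {2,3,5,6}→1  {3,4,5,6}→4
  5 left: {0,2,3,5,6}→1  {1,3,4,5,6}→10  {2,3,4,5,6}→5
  placing 0:d first → 15 extensions
  placing 1:b first → 6 extensions
total linear extensions = 21

21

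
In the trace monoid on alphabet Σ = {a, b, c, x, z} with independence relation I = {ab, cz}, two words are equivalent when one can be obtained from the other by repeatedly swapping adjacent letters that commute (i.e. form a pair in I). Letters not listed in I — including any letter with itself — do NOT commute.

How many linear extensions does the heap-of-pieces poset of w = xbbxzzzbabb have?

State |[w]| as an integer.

4

#0=x has no predecessor
#1=b depends on [0:x]
#2=b depends on [1:b]
#3=x depends on [2:b]
#4=z depends on [3:x]
#5=z depends on [4:z]
#6=z depends on [5:z]
#7=b depends on [6:z]
#8=a depends on [6:z]
#9=b depends on [7:b]
#10=b depends on [9:b]
sources: [0:x]
N(rest) = Σ N(rest − s) over sources s of rest; N(one piece) = 1:
  size 1 → [8]=1  [10]=1
  size 2 → [8,10]=2  [9,10]=1
  size 3 → [7,9,10]=1  [8,9,10]=3
  size 4 → [7,8,9,10]=4
  size 5 → [6,7,8,9,10]=4
  size 6 → [5,6,7,8,9,10]=4
  size 7 → [4,5,6,7,8,9,10]=4
  size 8 → [3,4,5,6,7,8,9,10]=4
  size 9 → [2,3,4,5,6,7,8,9,10]=4
  first=0(x) contributes 4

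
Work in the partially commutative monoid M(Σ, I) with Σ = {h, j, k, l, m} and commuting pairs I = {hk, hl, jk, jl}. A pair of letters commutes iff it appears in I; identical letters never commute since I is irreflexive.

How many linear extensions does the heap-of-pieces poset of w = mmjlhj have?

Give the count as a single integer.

#0=m has no predecessor
#1=m depends on [0:m]
#2=j depends on [1:m]
#3=l depends on [1:m]
#4=h depends on [2:j]
#5=j depends on [4:h]
sources: [0:m]
N(rest) = Σ N(rest − s) over sources s of rest; N(one piece) = 1:
  size 1 → [3]=1  [5]=1
  size 2 → [3,5]=2  [4,5]=1
  size 3 → [2,4,5]=1  [3,4,5]=3
  size 4 → [2,3,4,5]=4
  first=0(m) contributes 4

4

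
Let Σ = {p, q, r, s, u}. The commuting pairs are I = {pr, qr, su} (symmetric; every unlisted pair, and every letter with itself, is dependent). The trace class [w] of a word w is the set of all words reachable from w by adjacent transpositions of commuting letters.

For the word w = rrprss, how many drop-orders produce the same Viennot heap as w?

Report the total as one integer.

4

0(r) covers ∅
1(r) covers 0:r
2(p) covers ∅
3(r) covers 1:r
4(s) covers 2:p, 3:r
5(s) covers 4:s
floor of heap: 0:r, 2:p
completions by unplaced set U, small U first (add the entries for U minus each lowest piece of U):
  |U|=1: {5}:1
  |U|=2: {4,5}:1
  |U|=3: {2,4,5}:1  {3,4,5}:1
  |U|=4: {1,3,4,5}:1  {2,3,4,5}:2
  start at 0(r): 3
  start at 2(p): 1
sum over floor = 4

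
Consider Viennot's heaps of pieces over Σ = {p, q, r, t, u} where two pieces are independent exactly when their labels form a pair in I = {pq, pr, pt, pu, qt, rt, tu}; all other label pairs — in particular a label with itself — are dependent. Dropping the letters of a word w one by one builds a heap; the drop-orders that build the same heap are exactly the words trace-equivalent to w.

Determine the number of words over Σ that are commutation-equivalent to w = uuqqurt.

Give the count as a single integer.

drop 0:u onto floor
drop 1:u onto {0:u}
drop 2:q onto {1:u}
drop 3:q onto {2:q}
drop 4:u onto {3:q}
drop 5:r onto {4:u}
drop 6:t onto floor
ground layer = {0:u, 6:t}
drop-orders for the pieces not yet dropped (sum over which currently-grounded one goes next):
  1 to go: {5} 1  {6} 1
  2 to go: {4,5} 1  {5,6} 2
  3 to go: {3,4,5} 1  {4,5,6} 3
  4 to go: {2,3,4,5} 1  {3,4,5,6} 4
  5 to go: {1,2,3,4,5} 1  {2,3,4,5,6} 5
  if 0:u drops first: 6 orders
  if 6:t drops first: 1 orders
heap linearizations: 7

7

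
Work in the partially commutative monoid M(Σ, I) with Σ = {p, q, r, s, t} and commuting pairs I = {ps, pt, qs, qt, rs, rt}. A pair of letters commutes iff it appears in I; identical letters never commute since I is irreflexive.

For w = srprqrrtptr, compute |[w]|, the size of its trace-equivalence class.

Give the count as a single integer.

165

drop 0:s onto floor
drop 1:r onto floor
drop 2:p onto {1:r}
drop 3:r onto {2:p}
drop 4:q onto {3:r}
drop 5:r onto {4:q}
drop 6:r onto {5:r}
drop 7:t onto {0:s}
drop 8:p onto {6:r}
drop 9:t onto {7:t}
drop 10:r onto {8:p}
ground layer = {0:s, 1:r}
drop-orders for the pieces not yet dropped (sum over which currently-grounded one goes next):
  1 to go: {9} 1  {10} 1
  2 to go: {7,9} 1  {8,10} 1  {9,10} 2
  3 to go: {0,7,9} 1  {6,8,10} 1  {7,9,10} 3  {8,9,10} 3
  4 to go: {0,7,9,10} 4  {5,6,8,10} 1  {6,8,9,10} 4  {7,8,9,10} 6
  5 to go: {0,7,8,9,10} 10  {4,5,6,8,10} 1  {5,6,8,9,10} 5  {6,7,8,9,10} 10
  6 to go: {0,6,7,8,9,10} 20  {3,4,5,6,8,10} 1  {4,5,6,8,9,10} 6  {5,6,7,8,9,10} 15
  7 to go: {0,5,6,7,8,9,10} 35  {2,3,4,5,6,8,10} 1  {3,4,5,6,8,9,10} 7  {4,5,6,7,8,9,10} 21
  8 to go: {0,4,5,6,7,8,9,10} 56  {1,2,3,4,5,6,8,10} 1  {2,3,4,5,6,8,9,10} 8  {3,4,5,6,7,8,9,10} 28
  9 to go: {0,3,4,5,6,7,8,9,10} 84  {1,2,3,4,5,6,8,9,10} 9  {2,3,4,5,6,7,8,9,10} 36
  if 0:s drops first: 45 orders
  if 1:r drops first: 120 orders
heap linearizations: 165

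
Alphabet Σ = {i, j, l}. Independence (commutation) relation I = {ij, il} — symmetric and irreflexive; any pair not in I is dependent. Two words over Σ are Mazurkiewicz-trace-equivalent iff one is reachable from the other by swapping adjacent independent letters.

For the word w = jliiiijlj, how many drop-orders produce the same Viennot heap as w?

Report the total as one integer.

126

drop 0:j onto floor
drop 1:l onto {0:j}
drop 2:i onto floor
drop 3:i onto {2:i}
drop 4:i onto {3:i}
drop 5:i onto {4:i}
drop 6:j onto {1:l}
drop 7:l onto {6:j}
drop 8:j onto {7:l}
ground layer = {0:j, 2:i}
drop-orders for the pieces not yet dropped (sum over which currently-grounded one goes next):
  1 to go: {5} 1  {8} 1
  2 to go: {4,5} 1  {5,8} 2  {7,8} 1
  3 to go: {3,4,5} 1  {4,5,8} 3  {5,7,8} 3  {6,7,8} 1
  4 to go: {1,6,7,8} 1  {2,3,4,5} 1  {3,4,5,8} 4  {4,5,7,8} 6  {5,6,7,8} 4
  5 to go: {0,1,6,7,8} 1  {1,5,6,7,8} 5  {2,3,4,5,8} 5  {3,4,5,7,8} 10  {4,5,6,7,8} 10
  6 to go: {0,1,5,6,7,8} 6  {1,4,5,6,7,8} 15  {2,3,4,5,7,8} 15  {3,4,5,6,7,8} 20
  7 to go: {0,1,4,5,6,7,8} 21  {1,3,4,5,6,7,8} 35  {2,3,4,5,6,7,8} 35
  if 0:j drops first: 70 orders
  if 2:i drops first: 56 orders
heap linearizations: 126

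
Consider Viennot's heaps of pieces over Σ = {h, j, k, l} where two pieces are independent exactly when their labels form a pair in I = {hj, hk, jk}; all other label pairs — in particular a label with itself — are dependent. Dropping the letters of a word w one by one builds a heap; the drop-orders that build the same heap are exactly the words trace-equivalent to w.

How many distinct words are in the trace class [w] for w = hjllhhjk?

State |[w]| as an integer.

piece 0:h — minimal
piece 1:j — minimal
piece 2:l rests on {0:h, 1:j}
piece 3:l rests on {2:l}
piece 4:h rests on {3:l}
piece 5:h rests on {4:h}
piece 6:j rests on {3:l}
piece 7:k rests on {3:l}
minimal pieces: {0:h, 1:j}
ways to finish when only these pieces remain (= sum over removing one remaining piece with nothing left below it):
  1 left: {5}→1  {6}→1  {7}→1
  2 left: {4,5}→1  {5,6}→2  {5,7}→2  {6,7}→2
  3 left: {4,5,6}→3  {4,5,7}→3  {5,6,7}→6
  4 left: {4,5,6,7}→12
  5 left: {3,4,5,6,7}→12
  6 left: {2,3,4,5,6,7}→12
  placing 0:h first → 12 extensions
  placing 1:j first → 12 extensions
total linear extensions = 24

24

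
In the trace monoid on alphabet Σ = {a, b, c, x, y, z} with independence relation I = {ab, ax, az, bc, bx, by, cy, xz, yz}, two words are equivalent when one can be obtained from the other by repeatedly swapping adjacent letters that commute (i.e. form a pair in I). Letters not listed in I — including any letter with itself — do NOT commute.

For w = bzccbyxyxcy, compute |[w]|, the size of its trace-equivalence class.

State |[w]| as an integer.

drop 0:b onto floor
drop 1:z onto {0:b}
drop 2:c onto {1:z}
drop 3:c onto {2:c}
drop 4:b onto {1:z}
drop 5:y onto floor
drop 6:x onto {3:c, 5:y}
drop 7:y onto {6:x}
drop 8:x onto {7:y}
drop 9:c onto {8:x}
drop 10:y onto {8:x}
ground layer = {0:b, 5:y}
drop-orders for the pieces not yet dropped (sum over which currently-grounded one goes next):
  1 to go: {4} 1  {9} 1  {10} 1
  2 to go: {4,9} 2  {4,10} 2  {9,10} 2
  3 to go: {4,9,10} 6  {8,9,10} 2
  4 to go: {4,8,9,10} 8  {7,8,9,10} 2
  5 to go: {4,7,8,9,10} 10  {6,7,8,9,10} 2
  6 to go: {3,6,7,8,9,10} 2  {4,6,7,8,9,10} 12  {5,6,7,8,9,10} 2
  7 to go: {2,3,6,7,8,9,10} 2  {3,4,6,7,8,9,10} 14  {3,5,6,7,8,9,10} 4  {4,5,6,7,8,9,10} 14
  8 to go: {2,3,4,6,7,8,9,10} 16  {2,3,5,6,7,8,9,10} 6  {3,4,5,6,7,8,9,10} 32
  9 to go: {1,2,3,4,6,7,8,9,10} 16  {2,3,4,5,6,7,8,9,10} 54
  if 0:b drops first: 70 orders
  if 5:y drops first: 16 orders
heap linearizations: 86

86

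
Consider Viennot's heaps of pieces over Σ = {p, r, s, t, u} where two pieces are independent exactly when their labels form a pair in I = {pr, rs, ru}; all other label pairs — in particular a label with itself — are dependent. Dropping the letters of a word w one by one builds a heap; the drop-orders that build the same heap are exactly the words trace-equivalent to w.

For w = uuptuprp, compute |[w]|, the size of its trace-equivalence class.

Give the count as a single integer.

4

#0=u has no predecessor
#1=u depends on [0:u]
#2=p depends on [1:u]
#3=t depends on [2:p]
#4=u depends on [3:t]
#5=p depends on [4:u]
#6=r depends on [3:t]
#7=p depends on [5:p]
sources: [0:u]
N(rest) = Σ N(rest − s) over sources s of rest; N(one piece) = 1:
  size 1 → [6]=1  [7]=1
  size 2 → [5,7]=1  [6,7]=2
  size 3 → [4,5,7]=1  [5,6,7]=3
  size 4 → [4,5,6,7]=4
  size 5 → [3,4,5,6,7]=4
  size 6 → [2,3,4,5,6,7]=4
  first=0(u) contributes 4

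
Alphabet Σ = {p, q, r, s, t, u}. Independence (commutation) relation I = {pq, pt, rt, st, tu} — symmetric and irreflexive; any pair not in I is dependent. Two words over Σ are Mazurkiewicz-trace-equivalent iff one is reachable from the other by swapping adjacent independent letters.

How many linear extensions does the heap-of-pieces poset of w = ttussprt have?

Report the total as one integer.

piece 0:t — minimal
piece 1:t rests on {0:t}
piece 2:u — minimal
piece 3:s rests on {2:u}
piece 4:s rests on {3:s}
piece 5:p rests on {4:s}
piece 6:r rests on {5:p}
piece 7:t rests on {1:t}
minimal pieces: {0:t, 2:u}
ways to finish when only these pieces remain (= sum over removing one remaining piece with nothing left below it):
  1 left: {6}→1  {7}→1
  2 left: {1,7}→1  {5,6}→1  {6,7}→2
  3 left: {0,1,7}→1  {1,6,7}→3  {4,5,6}→1  {5,6,7}→3
  4 left: {0,1,6,7}→4  {1,5,6,7}→6  {3,4,5,6}→1  {4,5,6,7}→4
  5 left: {0,1,5,6,7}→10  {1,4,5,6,7}→10  {2,3,4,5,6}→1  {3,4,5,6,7}→5
  6 left: {0,1,4,5,6,7}→20  {1,3,4,5,6,7}→15  {2,3,4,5,6,7}→6
  placing 0:t first → 21 extensions
  placing 2:u first → 35 extensions
total linear extensions = 56

56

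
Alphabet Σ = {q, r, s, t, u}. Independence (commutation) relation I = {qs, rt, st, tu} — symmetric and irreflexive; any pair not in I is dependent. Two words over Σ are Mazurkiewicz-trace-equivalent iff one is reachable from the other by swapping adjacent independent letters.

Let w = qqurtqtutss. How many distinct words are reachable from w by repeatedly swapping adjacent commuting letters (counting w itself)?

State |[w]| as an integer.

drop 0:q onto floor
drop 1:q onto {0:q}
drop 2:u onto {1:q}
drop 3:r onto {2:u}
drop 4:t onto {1:q}
drop 5:q onto {3:r, 4:t}
drop 6:t onto {5:q}
drop 7:u onto {5:q}
drop 8:t onto {6:t}
drop 9:s onto {7:u}
drop 10:s onto {9:s}
ground layer = {0:q}
drop-orders for the pieces not yet dropped (sum over which currently-grounded one goes next):
  1 to go: {8} 1  {10} 1
  2 to go: {6,8} 1  {8,10} 2  {9,10} 1
  3 to go: {6,8,10} 3  {7,9,10} 1  {8,9,10} 3
  4 to go: {6,8,9,10} 6  {7,8,9,10} 4
  5 to go: {6,7,8,9,10} 10
  6 to go: {5,6,7,8,9,10} 10
  7 to go: {3,5,6,7,8,9,10} 10  {4,5,6,7,8,9,10} 10
  8 to go: {2,3,5,6,7,8,9,10} 10  {3,4,5,6,7,8,9,10} 20
  9 to go: {2,3,4,5,6,7,8,9,10} 30
  if 0:q drops first: 30 orders

30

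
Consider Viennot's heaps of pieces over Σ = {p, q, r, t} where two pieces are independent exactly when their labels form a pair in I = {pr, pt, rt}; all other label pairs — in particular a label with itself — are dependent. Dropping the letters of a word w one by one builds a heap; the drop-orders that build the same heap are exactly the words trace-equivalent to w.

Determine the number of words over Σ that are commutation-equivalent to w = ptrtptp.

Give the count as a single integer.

140

piece 0:p — minimal
piece 1:t — minimal
piece 2:r — minimal
piece 3:t rests on {1:t}
piece 4:p rests on {0:p}
piece 5:t rests on {3:t}
piece 6:p rests on {4:p}
minimal pieces: {0:p, 1:t, 2:r}
ways to finish when only these pieces remain (= sum over removing one remaining piece with nothing left below it):
  1 left: {2}→1  {5}→1  {6}→1
  2 left: {2,5}→2  {2,6}→2  {3,5}→1  {4,6}→1  {5,6}→2
  3 left: {0,4,6}→1  {1,3,5}→1  {2,3,5}→3  {2,4,6}→3  {2,5,6}→6  {3,5,6}→3  {4,5,6}→3
  4 left: {0,2,4,6}→4  {0,4,5,6}→4  {1,2,3,5}→4  {1,3,5,6}→4  {2,3,5,6}→12  {2,4,5,6}→12  {3,4,5,6}→6
  5 left: {0,2,4,5,6}→20  {0,3,4,5,6}→10  {1,2,3,5,6}→20  {1,3,4,5,6}→10  {2,3,4,5,6}→30
  placing 0:p first → 60 extensions
  placing 1:t first → 60 extensions
  placing 2:r first → 20 extensions
total linear extensions = 140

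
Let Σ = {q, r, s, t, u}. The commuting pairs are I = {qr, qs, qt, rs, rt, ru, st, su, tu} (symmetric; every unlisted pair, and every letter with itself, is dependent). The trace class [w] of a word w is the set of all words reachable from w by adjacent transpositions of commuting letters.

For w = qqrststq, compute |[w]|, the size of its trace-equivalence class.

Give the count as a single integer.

1680

drop 0:q onto floor
drop 1:q onto {0:q}
drop 2:r onto floor
drop 3:s onto floor
drop 4:t onto floor
drop 5:s onto {3:s}
drop 6:t onto {4:t}
drop 7:q onto {1:q}
ground layer = {0:q, 2:r, 3:s, 4:t}
drop-orders for the pieces not yet dropped (sum over which currently-grounded one goes next):
  1 to go: {2} 1  {5} 1  {6} 1  {7} 1
  2 to go: {1,7} 1  {2,5} 2  {2,6} 2  {2,7} 2  {3,5} 1  {4,6} 1  {5,6} 2  {5,7} 2  {6,7} 2
  3 to go: {0,1,7} 1  {1,2,7} 3  {1,5,7} 3  {1,6,7} 3  {2,3,5} 3  {2,4,6} 3  {2,5,6} 6  {2,5,7} 6  {2,6,7} 6  {3,5,6} 3  {3,5,7} 3  {4,5,6} 3  {4,6,7} 3  {5,6,7} 6
  4 to go: {0,1,2,7} 4  {0,1,5,7} 4  {0,1,6,7} 4  {1,2,5,7} 12  {1,2,6,7} 12  {1,3,5,7} 6  {1,4,6,7} 6  {1,5,6,7} 12  {2,3,5,6} 12  {2,3,5,7} 12  {2,4,5,6} 12  {2,4,6,7} 12  {2,5,6,7} 24  {3,4,5,6} 6  {3,5,6,7} 12  {4,5,6,7} 12
  5 to go: {0,1,2,5,7} 20  {0,1,2,6,7} 20  {0,1,3,5,7} 10  {0,1,4,6,7} 10  {0,1,5,6,7} 20  {1,2,3,5,7} 30  {1,2,4,6,7} 30  {1,2,5,6,7} 60  {1,3,5,6,7} 30  {1,4,5,6,7} 30  {2,3,4,5,6} 30  {2,3,5,6,7} 60  {2,4,5,6,7} 60  {3,4,5,6,7} 30
  6 to go: {0,1,2,3,5,7} 60  {0,1,2,4,6,7} 60  {0,1,2,5,6,7} 120  {0,1,3,5,6,7} 60  {0,1,4,5,6,7} 60  {1,2,3,5,6,7} 180  {1,2,4,5,6,7} 180  {1,3,4,5,6,7} 90  {2,3,4,5,6,7} 180
  if 0:q drops first: 630 orders
  if 2:r drops first: 210 orders
  if 3:s drops first: 420 orders
  if 4:t drops first: 420 orders
heap linearizations: 1680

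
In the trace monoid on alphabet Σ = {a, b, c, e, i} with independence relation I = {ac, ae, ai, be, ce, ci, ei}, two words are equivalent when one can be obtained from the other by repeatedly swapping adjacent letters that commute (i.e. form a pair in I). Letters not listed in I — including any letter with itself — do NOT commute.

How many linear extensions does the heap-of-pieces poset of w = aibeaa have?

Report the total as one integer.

piece 0:a — minimal
piece 1:i — minimal
piece 2:b rests on {0:a, 1:i}
piece 3:e — minimal
piece 4:a rests on {2:b}
piece 5:a rests on {4:a}
minimal pieces: {0:a, 1:i, 3:e}
ways to finish when only these pieces remain (= sum over removing one remaining piece with nothing left below it):
  1 left: {3}→1  {5}→1
  2 left: {3,5}→2  {4,5}→1
  3 left: {2,4,5}→1  {3,4,5}→3
  4 left: {0,2,4,5}→1  {1,2,4,5}→1  {2,3,4,5}→4
  placing 0:a first → 5 extensions
  placing 1:i first → 5 extensions
  placing 3:e first → 2 extensions
total linear extensions = 12

12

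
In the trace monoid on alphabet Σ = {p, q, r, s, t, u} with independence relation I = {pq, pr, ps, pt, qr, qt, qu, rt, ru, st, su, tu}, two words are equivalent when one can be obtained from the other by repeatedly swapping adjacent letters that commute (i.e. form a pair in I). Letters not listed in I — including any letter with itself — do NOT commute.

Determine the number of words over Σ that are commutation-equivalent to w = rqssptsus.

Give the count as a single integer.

504

drop 0:r onto floor
drop 1:q onto floor
drop 2:s onto {0:r, 1:q}
drop 3:s onto {2:s}
drop 4:p onto floor
drop 5:t onto floor
drop 6:s onto {3:s}
drop 7:u onto {4:p}
drop 8:s onto {6:s}
ground layer = {0:r, 1:q, 4:p, 5:t}
drop-orders for the pieces not yet dropped (sum over which currently-grounded one goes next):
  1 to go: {5} 1  {7} 1  {8} 1
  2 to go: {4,7} 1  {5,7} 2  {5,8} 2  {6,8} 1  {7,8} 2
  3 to go: {3,6,8} 1  {4,5,7} 3  {4,7,8} 3  {5,6,8} 3  {5,7,8} 6  {6,7,8} 3
  4 to go: {2,3,6,8} 1  {3,5,6,8} 4  {3,6,7,8} 4  {4,5,7,8} 12  {4,6,7,8} 6  {5,6,7,8} 12
  5 to go: {0,2,3,6,8} 1  {1,2,3,6,8} 1  {2,3,5,6,8} 5  {2,3,6,7,8} 5  {3,4,6,7,8} 10  {3,5,6,7,8} 20  {4,5,6,7,8} 30
  6 to go: {0,1,2,3,6,8} 2  {0,2,3,5,6,8} 6  {0,2,3,6,7,8} 6  {1,2,3,5,6,8} 6  {1,2,3,6,7,8} 6  {2,3,4,6,7,8} 15  {2,3,5,6,7,8} 30  {3,4,5,6,7,8} 60
  7 to go: {0,1,2,3,5,6,8} 14  {0,1,2,3,6,7,8} 14  {0,2,3,4,6,7,8} 21  {0,2,3,5,6,7,8} 42  {1,2,3,4,6,7,8} 21  {1,2,3,5,6,7,8} 42  {2,3,4,5,6,7,8} 105
  if 0:r drops first: 168 orders
  if 1:q drops first: 168 orders
  if 4:p drops first: 112 orders
  if 5:t drops first: 56 orders
heap linearizations: 504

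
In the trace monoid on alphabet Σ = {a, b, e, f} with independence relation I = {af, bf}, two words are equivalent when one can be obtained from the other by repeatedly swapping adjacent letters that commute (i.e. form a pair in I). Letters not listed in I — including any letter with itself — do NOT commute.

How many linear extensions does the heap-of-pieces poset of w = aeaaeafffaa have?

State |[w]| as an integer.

20

piece 0:a — minimal
piece 1:e rests on {0:a}
piece 2:a rests on {1:e}
piece 3:a rests on {2:a}
piece 4:e rests on {3:a}
piece 5:a rests on {4:e}
piece 6:f rests on {4:e}
piece 7:f rests on {6:f}
piece 8:f rests on {7:f}
piece 9:a rests on {5:a}
piece 10:a rests on {9:a}
minimal pieces: {0:a}
ways to finish when only these pieces remain (= sum over removing one remaining piece with nothing left below it):
  1 left: {8}→1  {10}→1
  2 left: {7,8}→1  {8,10}→2  {9,10}→1
  3 left: {5,9,10}→1  {6,7,8}→1  {7,8,10}→3  {8,9,10}→3
  4 left: {5,8,9,10}→4  {6,7,8,10}→4  {7,8,9,10}→6
  5 left: {5,7,8,9,10}→10  {6,7,8,9,10}→10
  6 left: {5,6,7,8,9,10}→20
  7 left: {4,5,6,7,8,9,10}→20
  8 left: {3,4,5,6,7,8,9,10}→20
  9 left: {2,3,4,5,6,7,8,9,10}→20
  placing 0:a first → 20 extensions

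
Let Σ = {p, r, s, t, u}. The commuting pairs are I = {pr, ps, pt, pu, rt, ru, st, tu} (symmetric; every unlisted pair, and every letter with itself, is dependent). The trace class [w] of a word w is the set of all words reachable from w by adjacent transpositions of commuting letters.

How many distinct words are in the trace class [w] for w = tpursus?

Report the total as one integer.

84

piece 0:t — minimal
piece 1:p — minimal
piece 2:u — minimal
piece 3:r — minimal
piece 4:s rests on {2:u, 3:r}
piece 5:u rests on {4:s}
piece 6:s rests on {5:u}
minimal pieces: {0:t, 1:p, 2:u, 3:r}
ways to finish when only these pieces remain (= sum over removing one remaining piece with nothing left below it):
  1 left: {0}→1  {1}→1  {6}→1
  2 left: {0,1}→2  {0,6}→2  {1,6}→2  {5,6}→1
  3 left: {0,1,6}→6  {0,5,6}→3  {1,5,6}→3  {4,5,6}→1
  4 left: {0,1,5,6}→12  {0,4,5,6}→4  {1,4,5,6}→4  {2,4,5,6}→1  {3,4,5,6}→1
  5 left: {0,1,4,5,6}→20  {0,2,4,5,6}→5  {0,3,4,5,6}→5  {1,2,4,5,6}→5  {1,3,4,5,6}→5  {2,3,4,5,6}→2
  placing 0:t first → 12 extensions
  placing 1:p first → 12 extensions
  placing 2:u first → 30 extensions
  placing 3:r first → 30 extensions
total linear extensions = 84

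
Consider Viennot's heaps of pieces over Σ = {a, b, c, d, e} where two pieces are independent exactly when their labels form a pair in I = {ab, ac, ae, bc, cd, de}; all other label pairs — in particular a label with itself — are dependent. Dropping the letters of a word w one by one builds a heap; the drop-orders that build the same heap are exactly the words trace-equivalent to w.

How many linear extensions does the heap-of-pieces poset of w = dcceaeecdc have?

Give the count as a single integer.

#0=d has no predecessor
#1=c has no predecessor
#2=c depends on [1:c]
#3=e depends on [2:c]
#4=a depends on [0:d]
#5=e depends on [3:e]
#6=e depends on [5:e]
#7=c depends on [6:e]
#8=d depends on [4:a]
#9=c depends on [7:c]
sources: [0:d, 1:c]
N(rest) = Σ N(rest − s) over sources s of rest; N(one piece) = 1:
  size 1 → [8]=1  [9]=1
  size 2 → [4,8]=1  [7,9]=1  [8,9]=2
  size 3 → [0,4,8]=1  [4,8,9]=3  [6,7,9]=1  [7,8,9]=3
  size 4 → [0,4,8,9]=4  [4,7,8,9]=6  [5,6,7,9]=1  [6,7,8,9]=4
  size 5 → [0,4,7,8,9]=10  [3,5,6,7,9]=1  [4,6,7,8,9]=10  [5,6,7,8,9]=5
  size 6 → [0,4,6,7,8,9]=20  [2,3,5,6,7,9]=1  [3,5,6,7,8,9]=6  [4,5,6,7,8,9]=15
  size 7 → [0,4,5,6,7,8,9]=35  [1,2,3,5,6,7,9]=1  [2,3,5,6,7,8,9]=7  [3,4,5,6,7,8,9]=21
  size 8 → [0,3,4,5,6,7,8,9]=56  [1,2,3,5,6,7,8,9]=8  [2,3,4,5,6,7,8,9]=28
  first=0(d) contributes 36
  first=1(c) contributes 84
|[w]| = 120

120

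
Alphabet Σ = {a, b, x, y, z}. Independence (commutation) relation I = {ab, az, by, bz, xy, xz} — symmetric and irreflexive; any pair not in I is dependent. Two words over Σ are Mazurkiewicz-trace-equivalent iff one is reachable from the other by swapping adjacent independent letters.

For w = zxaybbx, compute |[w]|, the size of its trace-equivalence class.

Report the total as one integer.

44

#0=z has no predecessor
#1=x has no predecessor
#2=a depends on [1:x]
#3=y depends on [0:z, 2:a]
#4=b depends on [1:x]
#5=b depends on [4:b]
#6=x depends on [2:a, 5:b]
sources: [0:z, 1:x]
N(rest) = Σ N(rest − s) over sources s of rest; N(one piece) = 1:
  size 1 → [3]=1  [6]=1
  size 2 → [0,3]=1  [3,6]=2  [5,6]=1
  size 3 → [0,3,6]=3  [2,3,6]=2  [3,5,6]=3  [4,5,6]=1
  size 4 → [0,2,3,6]=5  [0,3,5,6]=6  [2,3,5,6]=5  [3,4,5,6]=4
  size 5 → [0,2,3,5,6]=16  [0,3,4,5,6]=10  [2,3,4,5,6]=9
  first=0(z) contributes 9
  first=1(x) contributes 35
|[w]| = 44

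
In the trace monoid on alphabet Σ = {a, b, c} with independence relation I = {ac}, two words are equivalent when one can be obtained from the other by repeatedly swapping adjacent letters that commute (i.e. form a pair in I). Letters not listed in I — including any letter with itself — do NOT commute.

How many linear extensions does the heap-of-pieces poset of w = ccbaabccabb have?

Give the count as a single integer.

drop 0:c onto floor
drop 1:c onto {0:c}
drop 2:b onto {1:c}
drop 3:a onto {2:b}
drop 4:a onto {3:a}
drop 5:b onto {4:a}
drop 6:c onto {5:b}
drop 7:c onto {6:c}
drop 8:a onto {5:b}
drop 9:b onto {7:c, 8:a}
drop 10:b onto {9:b}
ground layer = {0:c}
drop-orders for the pieces not yet dropped (sum over which currently-grounded one goes next):
  1 to go: {10} 1
  2 to go: {9,10} 1
  3 to go: {7,9,10} 1  {8,9,10} 1
  4 to go: {6,7,9,10} 1  {7,8,9,10} 2
  5 to go: {6,7,8,9,10} 3
  6 to go: {5,6,7,8,9,10} 3
  7 to go: {4,5,6,7,8,9,10} 3
  8 to go: {3,4,5,6,7,8,9,10} 3
  9 to go: {2,3,4,5,6,7,8,9,10} 3
  if 0:c drops first: 3 orders

3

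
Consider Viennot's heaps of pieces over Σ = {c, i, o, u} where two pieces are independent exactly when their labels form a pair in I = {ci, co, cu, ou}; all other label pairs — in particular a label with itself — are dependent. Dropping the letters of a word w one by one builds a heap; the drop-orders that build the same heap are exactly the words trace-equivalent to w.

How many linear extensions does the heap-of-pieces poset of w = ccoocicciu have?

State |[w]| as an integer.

252

#0=c has no predecessor
#1=c depends on [0:c]
#2=o has no predecessor
#3=o depends on [2:o]
#4=c depends on [1:c]
#5=i depends on [3:o]
#6=c depends on [4:c]
#7=c depends on [6:c]
#8=i depends on [5:i]
#9=u depends on [8:i]
sources: [0:c, 2:o]
N(rest) = Σ N(rest − s) over sources s of rest; N(one piece) = 1:
  size 1 → [7]=1  [9]=1
  size 2 → [6,7]=1  [7,9]=2  [8,9]=1
  size 3 → [4,6,7]=1  [5,8,9]=1  [6,7,9]=3  [7,8,9]=3
  size 4 → [1,4,6,7]=1  [3,5,8,9]=1  [4,6,7,9]=4  [5,7,8,9]=4  [6,7,8,9]=6
  size 5 → [0,1,4,6,7]=1  [1,4,6,7,9]=5  [2,3,5,8,9]=1  [3,5,7,8,9]=5  [4,6,7,8,9]=10  [5,6,7,8,9]=10
  size 6 → [0,1,4,6,7,9]=6  [1,4,6,7,8,9]=15  [2,3,5,7,8,9]=6  [3,5,6,7,8,9]=15  [4,5,6,7,8,9]=20
  size 7 → [0,1,4,6,7,8,9]=21  [1,4,5,6,7,8,9]=35  [2,3,5,6,7,8,9]=21  [3,4,5,6,7,8,9]=35
  size 8 → [0,1,4,5,6,7,8,9]=56  [1,3,4,5,6,7,8,9]=70  [2,3,4,5,6,7,8,9]=56
  first=0(c) contributes 126
  first=2(o) contributes 126
|[w]| = 252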